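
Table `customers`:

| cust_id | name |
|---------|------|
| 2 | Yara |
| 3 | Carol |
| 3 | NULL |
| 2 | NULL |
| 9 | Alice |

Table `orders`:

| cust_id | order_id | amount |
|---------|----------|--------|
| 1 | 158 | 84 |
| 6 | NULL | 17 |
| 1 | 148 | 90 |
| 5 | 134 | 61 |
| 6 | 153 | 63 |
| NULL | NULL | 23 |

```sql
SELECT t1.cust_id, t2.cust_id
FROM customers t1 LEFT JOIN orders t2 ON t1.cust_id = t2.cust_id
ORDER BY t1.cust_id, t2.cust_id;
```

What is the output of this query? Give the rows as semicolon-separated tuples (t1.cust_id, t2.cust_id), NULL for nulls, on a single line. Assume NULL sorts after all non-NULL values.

LEFT JOIN keeps every row from `customers`; unmatched rows get NULL for `orders`'s columns.
Matching on t1.cust_id = t2.cust_id. A NULL in a compared column never satisfies the condition.
Matched pairs: 0; unmatched t1 rows kept: 5.

(2, NULL); (2, NULL); (3, NULL); (3, NULL); (9, NULL)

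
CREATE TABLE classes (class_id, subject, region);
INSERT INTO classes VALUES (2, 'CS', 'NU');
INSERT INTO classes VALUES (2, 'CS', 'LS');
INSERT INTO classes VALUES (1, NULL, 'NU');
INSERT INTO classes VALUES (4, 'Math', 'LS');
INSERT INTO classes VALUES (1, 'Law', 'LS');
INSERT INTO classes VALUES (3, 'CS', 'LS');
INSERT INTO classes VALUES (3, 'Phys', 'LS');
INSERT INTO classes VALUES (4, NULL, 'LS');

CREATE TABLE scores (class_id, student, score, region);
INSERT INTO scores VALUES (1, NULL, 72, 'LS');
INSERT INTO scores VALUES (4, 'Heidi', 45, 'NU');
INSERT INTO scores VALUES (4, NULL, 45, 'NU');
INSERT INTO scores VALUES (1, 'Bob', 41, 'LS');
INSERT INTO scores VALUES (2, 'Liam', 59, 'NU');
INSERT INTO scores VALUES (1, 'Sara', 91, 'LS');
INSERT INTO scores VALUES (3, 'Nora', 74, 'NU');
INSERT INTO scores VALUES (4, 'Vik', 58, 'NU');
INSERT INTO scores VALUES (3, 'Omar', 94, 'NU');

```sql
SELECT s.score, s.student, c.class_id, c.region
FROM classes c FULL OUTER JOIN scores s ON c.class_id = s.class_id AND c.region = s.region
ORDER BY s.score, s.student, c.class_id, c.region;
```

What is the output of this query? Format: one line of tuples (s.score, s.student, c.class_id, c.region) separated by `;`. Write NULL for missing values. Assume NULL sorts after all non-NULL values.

FULL OUTER JOIN keeps every row from both sides; unmatched rows get NULL for the other side's columns.
Matching on c.class_id = s.class_id AND c.region = s.region.
Matched pairs: 4; unmatched c rows kept: 6; unmatched s rows kept: 5.

(41, Bob, 1, LS); (45, Heidi, NULL, NULL); (45, NULL, NULL, NULL); (58, Vik, NULL, NULL); (59, Liam, 2, NU); (72, NULL, 1, LS); (74, Nora, NULL, NULL); (91, Sara, 1, LS); (94, Omar, NULL, NULL); (NULL, NULL, 1, NU); (NULL, NULL, 2, LS); (NULL, NULL, 3, LS); (NULL, NULL, 3, LS); (NULL, NULL, 4, LS); (NULL, NULL, 4, LS)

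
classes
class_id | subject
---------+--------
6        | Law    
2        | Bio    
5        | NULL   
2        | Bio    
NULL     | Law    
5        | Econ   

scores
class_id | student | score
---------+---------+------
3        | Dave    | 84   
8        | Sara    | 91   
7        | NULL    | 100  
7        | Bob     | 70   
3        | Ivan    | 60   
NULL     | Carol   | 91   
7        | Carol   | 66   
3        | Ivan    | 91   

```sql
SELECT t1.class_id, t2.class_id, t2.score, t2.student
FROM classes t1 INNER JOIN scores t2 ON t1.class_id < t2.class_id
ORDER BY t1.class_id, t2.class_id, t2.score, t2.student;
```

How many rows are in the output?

INNER JOIN keeps only pairs where the ON condition holds.
Matching on t1.class_id < t2.class_id. A NULL in a compared column never satisfies the condition.
- t1[0] class_id=6 → 4 match(es) in t2 → 4 row(s).
- t1[1] class_id=2 → 7 match(es) in t2 → 7 row(s).
- t1[2] class_id=5 → 4 match(es) in t2 → 4 row(s).
- t1[3] class_id=2 → 7 match(es) in t2 → 7 row(s).
- t1[4] class_id=NULL → no match; dropped.
- t1[5] class_id=5 → 4 match(es) in t2 → 4 row(s).
Total: 26 rows.

26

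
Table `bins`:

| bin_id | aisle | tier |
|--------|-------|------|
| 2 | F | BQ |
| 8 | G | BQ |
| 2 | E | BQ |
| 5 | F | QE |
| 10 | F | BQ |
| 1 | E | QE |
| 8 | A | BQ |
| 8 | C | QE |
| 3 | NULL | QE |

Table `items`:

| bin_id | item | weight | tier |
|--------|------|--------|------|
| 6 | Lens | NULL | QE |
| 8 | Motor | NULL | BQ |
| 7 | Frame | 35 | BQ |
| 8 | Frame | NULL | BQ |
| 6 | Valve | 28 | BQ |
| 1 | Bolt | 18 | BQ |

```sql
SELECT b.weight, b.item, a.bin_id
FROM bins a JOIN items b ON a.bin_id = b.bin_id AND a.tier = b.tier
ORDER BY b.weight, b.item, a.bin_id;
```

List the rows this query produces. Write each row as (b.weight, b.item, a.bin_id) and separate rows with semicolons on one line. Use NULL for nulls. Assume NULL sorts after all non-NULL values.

(NULL, Frame, 8); (NULL, Frame, 8); (NULL, Motor, 8); (NULL, Motor, 8)

INNER JOIN keeps only pairs where the ON condition holds.
Matching on a.bin_id = b.bin_id AND a.tier = b.tier.
- a row (bin_id=2, tier=BQ): no match → dropped.
- a row (bin_id=8, tier=BQ): matches 2 b row(s) → 2 output row(s).
- a row (bin_id=2, tier=BQ): no match → dropped.
- a row (bin_id=5, tier=QE): no match → dropped.
- a row (bin_id=10, tier=BQ): no match → dropped.
- a row (bin_id=1, tier=QE): no match → dropped.
- a row (bin_id=8, tier=BQ): matches 2 b row(s) → 2 output row(s).
- a row (bin_id=8, tier=QE): no match → dropped.
- a row (bin_id=3, tier=QE): no match → dropped.
After projecting and ordering:
b.weight | b.item | a.bin_id
NULL | Frame | 8
NULL | Frame | 8
NULL | Motor | 8
NULL | Motor | 8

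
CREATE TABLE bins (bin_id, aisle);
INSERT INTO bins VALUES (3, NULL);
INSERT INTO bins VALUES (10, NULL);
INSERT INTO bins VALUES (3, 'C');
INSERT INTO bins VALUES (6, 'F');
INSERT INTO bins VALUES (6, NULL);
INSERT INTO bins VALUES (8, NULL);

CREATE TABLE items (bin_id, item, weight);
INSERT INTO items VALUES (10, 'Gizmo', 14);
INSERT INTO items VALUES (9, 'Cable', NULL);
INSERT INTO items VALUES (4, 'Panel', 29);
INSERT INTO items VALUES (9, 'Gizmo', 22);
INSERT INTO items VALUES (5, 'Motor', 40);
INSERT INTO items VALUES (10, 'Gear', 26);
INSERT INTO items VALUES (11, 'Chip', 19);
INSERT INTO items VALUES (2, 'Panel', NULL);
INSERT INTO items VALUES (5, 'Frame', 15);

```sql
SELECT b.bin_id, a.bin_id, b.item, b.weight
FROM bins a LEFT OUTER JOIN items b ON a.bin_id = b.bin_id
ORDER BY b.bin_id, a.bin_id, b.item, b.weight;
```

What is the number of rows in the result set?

7

LEFT JOIN keeps every row from `bins`; unmatched rows get NULL for `items`'s columns.
Matching on a.bin_id = b.bin_id.
Matched pairs: 2; unmatched a rows kept: 5.
Total: 2 matched + 5 padded = 7 rows.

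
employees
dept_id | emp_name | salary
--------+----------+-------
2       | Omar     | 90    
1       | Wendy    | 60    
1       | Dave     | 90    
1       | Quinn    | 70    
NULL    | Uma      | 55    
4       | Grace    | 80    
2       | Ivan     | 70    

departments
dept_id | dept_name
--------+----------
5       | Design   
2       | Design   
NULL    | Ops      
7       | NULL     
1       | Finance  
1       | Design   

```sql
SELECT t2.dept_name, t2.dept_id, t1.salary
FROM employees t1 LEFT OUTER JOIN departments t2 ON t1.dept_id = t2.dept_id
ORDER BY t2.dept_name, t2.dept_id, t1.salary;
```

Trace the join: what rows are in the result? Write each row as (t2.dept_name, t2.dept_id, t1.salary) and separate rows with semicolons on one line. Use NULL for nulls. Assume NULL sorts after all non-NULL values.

LEFT JOIN keeps every row from `employees`; unmatched rows get NULL for `departments`'s columns.
Matching on t1.dept_id = t2.dept_id. A NULL in a compared column never satisfies the condition.
- t1[0] dept_id=2 → 1 match(es) in t2 → 1 row(s).
- t1[1] dept_id=1 → 2 match(es) in t2 → 2 row(s).
- t1[2] dept_id=1 → 2 match(es) in t2 → 2 row(s).
- t1[3] dept_id=1 → 2 match(es) in t2 → 2 row(s).
- t1[4] dept_id=NULL → no match; kept with NULLs on the t2 side.
- t1[5] dept_id=4 → no match; kept with NULLs on the t2 side.
- t1[6] dept_id=2 → 1 match(es) in t2 → 1 row(s).
After projecting and ordering:
t2.dept_name | t2.dept_id | t1.salary
Design | 1 | 60
Design | 1 | 70
Design | 1 | 90
Design | 2 | 70
Design | 2 | 90
Finance | 1 | 60
Finance | 1 | 70
Finance | 1 | 90
NULL | NULL | 55
NULL | NULL | 80

(Design, 1, 60); (Design, 1, 70); (Design, 1, 90); (Design, 2, 70); (Design, 2, 90); (Finance, 1, 60); (Finance, 1, 70); (Finance, 1, 90); (NULL, NULL, 55); (NULL, NULL, 80)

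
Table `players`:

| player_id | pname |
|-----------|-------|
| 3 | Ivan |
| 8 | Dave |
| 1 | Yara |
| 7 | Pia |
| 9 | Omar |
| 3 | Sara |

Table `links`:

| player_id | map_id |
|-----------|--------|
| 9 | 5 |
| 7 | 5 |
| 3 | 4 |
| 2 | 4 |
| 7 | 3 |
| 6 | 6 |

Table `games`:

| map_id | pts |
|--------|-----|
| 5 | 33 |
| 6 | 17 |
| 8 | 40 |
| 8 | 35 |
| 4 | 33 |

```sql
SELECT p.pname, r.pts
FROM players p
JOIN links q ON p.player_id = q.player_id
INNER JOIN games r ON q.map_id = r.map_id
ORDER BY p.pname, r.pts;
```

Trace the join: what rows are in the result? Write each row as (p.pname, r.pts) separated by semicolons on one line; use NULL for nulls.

(Ivan, 33); (Omar, 33); (Pia, 33); (Sara, 33)

Joins associate left-to-right: players INNER JOIN links on player_id gives 5 intermediate row(s).
Then INNER JOIN `games r` on map_id: keep only rows whose q.map_id appears in r.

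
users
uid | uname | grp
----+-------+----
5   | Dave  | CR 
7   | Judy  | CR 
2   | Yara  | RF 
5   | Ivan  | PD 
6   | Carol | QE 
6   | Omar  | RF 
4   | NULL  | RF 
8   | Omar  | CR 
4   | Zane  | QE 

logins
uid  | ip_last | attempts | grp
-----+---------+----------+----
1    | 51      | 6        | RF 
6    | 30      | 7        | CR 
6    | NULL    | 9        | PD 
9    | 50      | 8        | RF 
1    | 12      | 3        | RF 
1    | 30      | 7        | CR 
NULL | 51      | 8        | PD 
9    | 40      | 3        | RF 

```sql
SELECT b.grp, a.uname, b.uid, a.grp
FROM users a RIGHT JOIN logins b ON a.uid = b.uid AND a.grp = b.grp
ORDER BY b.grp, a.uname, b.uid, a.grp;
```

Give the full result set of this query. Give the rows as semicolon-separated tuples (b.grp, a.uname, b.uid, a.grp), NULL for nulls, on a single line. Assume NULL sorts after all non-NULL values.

(CR, NULL, 1, NULL); (CR, NULL, 6, NULL); (PD, NULL, 6, NULL); (PD, NULL, NULL, NULL); (RF, NULL, 1, NULL); (RF, NULL, 1, NULL); (RF, NULL, 9, NULL); (RF, NULL, 9, NULL)

RIGHT JOIN keeps every row from `logins`; unmatched rows get NULL for `users`'s columns.
Matching on a.uid = b.uid AND a.grp = b.grp. A NULL in a compared column never satisfies the condition.
Matched pairs: 0; unmatched b rows kept: 8.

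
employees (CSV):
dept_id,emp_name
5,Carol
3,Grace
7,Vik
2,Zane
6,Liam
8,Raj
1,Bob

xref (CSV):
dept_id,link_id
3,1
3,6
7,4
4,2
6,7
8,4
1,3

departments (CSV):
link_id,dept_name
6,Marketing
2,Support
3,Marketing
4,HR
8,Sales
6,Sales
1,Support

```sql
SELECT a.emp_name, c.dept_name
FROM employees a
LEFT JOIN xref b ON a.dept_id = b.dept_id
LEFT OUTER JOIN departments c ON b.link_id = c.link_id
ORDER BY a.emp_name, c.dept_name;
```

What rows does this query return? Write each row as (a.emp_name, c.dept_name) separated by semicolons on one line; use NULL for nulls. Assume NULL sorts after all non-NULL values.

(Bob, Marketing); (Carol, NULL); (Grace, Marketing); (Grace, Sales); (Grace, Support); (Liam, NULL); (Raj, HR); (Vik, HR); (Zane, NULL)

Step 1 — a LEFT JOIN b on dept_id → 8 row(s).
Then LEFT JOIN `departments c` on link_id: each of those 8 rows is kept; rows whose b.link_id has no match in c get NULL for c's columns.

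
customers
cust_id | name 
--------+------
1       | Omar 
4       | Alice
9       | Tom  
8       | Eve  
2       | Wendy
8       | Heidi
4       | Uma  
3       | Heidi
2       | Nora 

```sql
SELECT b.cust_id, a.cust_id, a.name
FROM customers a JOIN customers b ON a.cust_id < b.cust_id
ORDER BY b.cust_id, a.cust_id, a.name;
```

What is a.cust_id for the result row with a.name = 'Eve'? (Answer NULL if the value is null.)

INNER JOIN keeps only pairs where the ON condition holds.
Matching on a.cust_id < b.cust_id.
- cust_id=1: 8 matching b row(s), so 8 row(s) emitted.
- cust_id=4: 3 matching b row(s), so 3 row(s) emitted.
- cust_id=9: no matching b row, dropped.
- cust_id=8: 1 matching b row(s), so 1 row(s) emitted.
- cust_id=2: 6 matching b row(s), so 6 row(s) emitted.
- cust_id=8: 1 matching b row(s), so 1 row(s) emitted.
- cust_id=4: 3 matching b row(s), so 3 row(s) emitted.
- cust_id=3: 5 matching b row(s), so 5 row(s) emitted.
- cust_id=2: 6 matching b row(s), so 6 row(s) emitted.

8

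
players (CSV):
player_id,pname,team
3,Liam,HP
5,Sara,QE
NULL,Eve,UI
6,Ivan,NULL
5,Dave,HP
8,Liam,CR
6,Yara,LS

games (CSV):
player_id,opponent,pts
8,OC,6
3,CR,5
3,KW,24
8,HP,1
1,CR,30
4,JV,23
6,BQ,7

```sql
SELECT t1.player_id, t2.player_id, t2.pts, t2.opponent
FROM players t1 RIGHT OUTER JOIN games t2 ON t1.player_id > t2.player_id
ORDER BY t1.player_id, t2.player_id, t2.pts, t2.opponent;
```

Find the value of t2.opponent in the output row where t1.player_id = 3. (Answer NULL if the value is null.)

RIGHT JOIN keeps every row from `games`; unmatched rows get NULL for `players`'s columns.
Matching on t1.player_id > t2.player_id. A NULL in a compared column never satisfies the condition.
- t1 row (player_id=3): matches 1 t2 row(s) → 1 output row(s).
- t1 row (player_id=5): matches 4 t2 row(s) → 4 output row(s).
- t1 row (player_id=NULL): no match.
- t1 row (player_id=6): matches 4 t2 row(s) → 4 output row(s).
- t1 row (player_id=5): matches 4 t2 row(s) → 4 output row(s).
- t1 row (player_id=8): matches 5 t2 row(s) → 5 output row(s).
- t1 row (player_id=6): matches 4 t2 row(s) → 4 output row(s).
- 2 row(s) from t2 found no t1 partner → padded with NULL.

CR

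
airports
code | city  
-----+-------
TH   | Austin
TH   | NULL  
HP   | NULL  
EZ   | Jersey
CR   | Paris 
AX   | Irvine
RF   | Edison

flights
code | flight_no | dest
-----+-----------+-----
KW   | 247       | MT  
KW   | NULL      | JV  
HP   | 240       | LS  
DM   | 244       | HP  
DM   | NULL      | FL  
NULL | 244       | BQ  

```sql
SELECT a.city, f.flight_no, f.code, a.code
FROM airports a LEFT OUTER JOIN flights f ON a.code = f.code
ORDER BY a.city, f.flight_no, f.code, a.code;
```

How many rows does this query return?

7

LEFT JOIN keeps every row from `airports`; unmatched rows get NULL for `flights`'s columns.
Matching on a.code = f.code. A NULL in a compared column never satisfies the condition.
- code=TH: no f row matches, row kept with f columns NULL.
- code=TH: no f row matches, row kept with f columns NULL.
- code=HP: 1 matching f row(s), so 1 row(s) emitted.
- code=EZ: no f row matches, row kept with f columns NULL.
- code=CR: no f row matches, row kept with f columns NULL.
- code=AX: no f row matches, row kept with f columns NULL.
- code=RF: no f row matches, row kept with f columns NULL.
Total: 1 matched + 6 padded = 7 rows.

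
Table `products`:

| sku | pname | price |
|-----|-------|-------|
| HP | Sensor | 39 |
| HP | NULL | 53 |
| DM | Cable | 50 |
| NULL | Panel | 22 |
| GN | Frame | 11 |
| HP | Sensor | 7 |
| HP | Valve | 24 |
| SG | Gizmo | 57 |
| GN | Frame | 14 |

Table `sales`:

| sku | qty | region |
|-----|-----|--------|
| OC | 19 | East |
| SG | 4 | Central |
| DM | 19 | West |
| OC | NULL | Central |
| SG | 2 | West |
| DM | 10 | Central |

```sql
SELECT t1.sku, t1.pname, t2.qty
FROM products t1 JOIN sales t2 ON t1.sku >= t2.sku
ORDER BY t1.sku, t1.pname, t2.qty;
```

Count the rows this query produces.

INNER JOIN keeps only pairs where the ON condition holds.
Matching on t1.sku >= t2.sku. A NULL in a compared column never satisfies the condition.
Matched pairs: 20.
Total: 20 rows.

20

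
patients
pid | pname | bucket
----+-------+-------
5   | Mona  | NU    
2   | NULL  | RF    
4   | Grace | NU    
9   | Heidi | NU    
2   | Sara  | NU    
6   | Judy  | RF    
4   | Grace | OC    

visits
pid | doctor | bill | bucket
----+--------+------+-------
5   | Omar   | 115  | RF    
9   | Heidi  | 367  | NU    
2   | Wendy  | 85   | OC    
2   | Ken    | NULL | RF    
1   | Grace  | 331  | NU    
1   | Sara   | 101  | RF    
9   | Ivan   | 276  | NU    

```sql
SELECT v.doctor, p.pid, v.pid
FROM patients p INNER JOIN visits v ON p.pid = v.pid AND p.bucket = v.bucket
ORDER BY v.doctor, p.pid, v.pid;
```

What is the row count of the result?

3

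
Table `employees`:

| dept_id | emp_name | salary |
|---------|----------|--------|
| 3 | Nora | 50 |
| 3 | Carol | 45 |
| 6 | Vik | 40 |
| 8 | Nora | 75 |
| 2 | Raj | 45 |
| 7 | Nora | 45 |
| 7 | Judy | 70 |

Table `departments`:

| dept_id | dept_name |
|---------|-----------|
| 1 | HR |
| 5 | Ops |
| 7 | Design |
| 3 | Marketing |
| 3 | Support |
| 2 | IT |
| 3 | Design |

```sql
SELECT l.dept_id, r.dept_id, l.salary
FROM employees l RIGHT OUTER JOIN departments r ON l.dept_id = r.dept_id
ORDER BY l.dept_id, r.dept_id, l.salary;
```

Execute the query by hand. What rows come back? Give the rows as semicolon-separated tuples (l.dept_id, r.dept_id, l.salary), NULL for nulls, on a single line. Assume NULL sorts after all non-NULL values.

(2, 2, 45); (3, 3, 45); (3, 3, 45); (3, 3, 45); (3, 3, 50); (3, 3, 50); (3, 3, 50); (7, 7, 45); (7, 7, 70); (NULL, 1, NULL); (NULL, 5, NULL)

RIGHT JOIN keeps every row from `departments`; unmatched rows get NULL for `employees`'s columns.
Matching on l.dept_id = r.dept_id.
Matched pairs: 9; unmatched r rows kept: 2.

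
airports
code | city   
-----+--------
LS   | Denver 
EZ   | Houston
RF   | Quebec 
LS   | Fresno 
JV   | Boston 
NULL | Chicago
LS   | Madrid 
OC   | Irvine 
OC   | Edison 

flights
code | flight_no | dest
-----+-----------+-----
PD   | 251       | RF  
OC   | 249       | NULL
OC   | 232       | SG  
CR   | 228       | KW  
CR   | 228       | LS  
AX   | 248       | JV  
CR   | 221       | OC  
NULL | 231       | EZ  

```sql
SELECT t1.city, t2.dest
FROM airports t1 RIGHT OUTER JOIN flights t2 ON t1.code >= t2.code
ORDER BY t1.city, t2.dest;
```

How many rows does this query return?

40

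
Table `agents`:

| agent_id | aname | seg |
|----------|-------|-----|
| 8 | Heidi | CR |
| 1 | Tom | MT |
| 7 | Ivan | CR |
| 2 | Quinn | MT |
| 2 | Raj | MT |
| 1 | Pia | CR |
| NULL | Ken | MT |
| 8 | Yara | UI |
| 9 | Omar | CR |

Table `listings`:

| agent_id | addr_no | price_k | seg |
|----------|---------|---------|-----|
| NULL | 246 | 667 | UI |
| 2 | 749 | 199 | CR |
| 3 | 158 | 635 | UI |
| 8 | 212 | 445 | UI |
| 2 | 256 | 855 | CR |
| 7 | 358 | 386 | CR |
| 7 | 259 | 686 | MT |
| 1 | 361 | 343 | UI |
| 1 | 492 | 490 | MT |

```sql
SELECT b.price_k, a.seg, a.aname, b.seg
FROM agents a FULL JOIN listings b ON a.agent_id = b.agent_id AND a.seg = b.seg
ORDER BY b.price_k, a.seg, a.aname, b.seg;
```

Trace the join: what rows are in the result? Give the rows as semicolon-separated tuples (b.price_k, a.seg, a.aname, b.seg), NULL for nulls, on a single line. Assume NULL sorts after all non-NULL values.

(199, NULL, NULL, CR); (343, NULL, NULL, UI); (386, CR, Ivan, CR); (445, UI, Yara, UI); (490, MT, Tom, MT); (635, NULL, NULL, UI); (667, NULL, NULL, UI); (686, NULL, NULL, MT); (855, NULL, NULL, CR); (NULL, CR, Heidi, NULL); (NULL, CR, Omar, NULL); (NULL, CR, Pia, NULL); (NULL, MT, Ken, NULL); (NULL, MT, Quinn, NULL); (NULL, MT, Raj, NULL)

FULL OUTER JOIN keeps every row from both sides; unmatched rows get NULL for the other side's columns.
Matching on a.agent_id = b.agent_id AND a.seg = b.seg. A NULL in a compared column never satisfies the condition.
- a[0] agent_id=8, seg=CR → no match; kept with NULLs on the b side.
- a[1] agent_id=1, seg=MT → 1 match(es) in b → 1 row(s).
- a[2] agent_id=7, seg=CR → 1 match(es) in b → 1 row(s).
- a[3] agent_id=2, seg=MT → no match; kept with NULLs on the b side.
- a[4] agent_id=2, seg=MT → no match; kept with NULLs on the b side.
- a[5] agent_id=1, seg=CR → no match; kept with NULLs on the b side.
- a[6] agent_id=NULL, seg=MT → no match; kept with NULLs on the b side.
- a[7] agent_id=8, seg=UI → 1 match(es) in b → 1 row(s).
- a[8] agent_id=9, seg=CR → no match; kept with NULLs on the b side.
- 6 b row(s) had no a match → kept, a columns NULL.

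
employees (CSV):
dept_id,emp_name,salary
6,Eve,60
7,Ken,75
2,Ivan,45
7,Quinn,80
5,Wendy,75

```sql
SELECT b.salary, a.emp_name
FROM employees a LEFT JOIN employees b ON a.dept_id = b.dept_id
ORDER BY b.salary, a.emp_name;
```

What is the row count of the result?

LEFT JOIN keeps every row from `employees a`; unmatched rows get NULL for `employees b`'s columns.
Matching on a.dept_id = b.dept_id.
- dept_id=6: 1 matching b row(s), so 1 row(s) emitted.
- dept_id=7: 2 matching b row(s), so 2 row(s) emitted.
- dept_id=2: 1 matching b row(s), so 1 row(s) emitted.
- dept_id=7: 2 matching b row(s), so 2 row(s) emitted.
- dept_id=5: 1 matching b row(s), so 1 row(s) emitted.
Total: 7 rows.

7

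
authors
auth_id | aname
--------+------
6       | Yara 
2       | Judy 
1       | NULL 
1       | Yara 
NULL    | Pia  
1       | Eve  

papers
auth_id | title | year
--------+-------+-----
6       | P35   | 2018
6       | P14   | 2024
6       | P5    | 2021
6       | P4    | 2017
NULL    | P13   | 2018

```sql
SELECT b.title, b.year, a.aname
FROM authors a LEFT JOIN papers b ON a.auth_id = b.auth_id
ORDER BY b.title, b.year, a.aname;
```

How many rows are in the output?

LEFT JOIN keeps every row from `authors`; unmatched rows get NULL for `papers`'s columns.
Matching on a.auth_id = b.auth_id. A NULL in a compared column never satisfies the condition.
Matched pairs: 4; unmatched a rows kept: 5.
Total: 4 matched + 5 padded = 9 rows.

9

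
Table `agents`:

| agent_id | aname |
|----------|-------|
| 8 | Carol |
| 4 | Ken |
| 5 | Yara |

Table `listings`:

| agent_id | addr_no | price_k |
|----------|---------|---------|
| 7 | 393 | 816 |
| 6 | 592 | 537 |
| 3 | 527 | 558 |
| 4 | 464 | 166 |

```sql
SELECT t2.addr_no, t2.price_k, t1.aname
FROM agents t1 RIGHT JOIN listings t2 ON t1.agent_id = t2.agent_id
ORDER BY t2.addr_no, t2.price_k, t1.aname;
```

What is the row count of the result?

4

RIGHT JOIN keeps every row from `listings`; unmatched rows get NULL for `agents`'s columns.
Matching on t1.agent_id = t2.agent_id.
Matched pairs: 1; unmatched t2 rows kept: 3.
Total: 1 matched + 3 padded = 4 rows.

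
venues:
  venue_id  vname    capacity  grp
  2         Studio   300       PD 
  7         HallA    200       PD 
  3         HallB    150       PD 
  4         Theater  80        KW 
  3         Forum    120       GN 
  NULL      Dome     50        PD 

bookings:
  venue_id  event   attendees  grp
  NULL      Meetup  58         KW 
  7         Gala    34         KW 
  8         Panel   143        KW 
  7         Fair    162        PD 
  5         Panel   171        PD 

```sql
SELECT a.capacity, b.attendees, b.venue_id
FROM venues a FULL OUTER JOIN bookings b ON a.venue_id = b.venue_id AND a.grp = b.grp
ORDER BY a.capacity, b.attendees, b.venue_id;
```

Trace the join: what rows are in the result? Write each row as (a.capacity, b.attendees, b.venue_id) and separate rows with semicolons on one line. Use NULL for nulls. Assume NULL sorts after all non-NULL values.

FULL OUTER JOIN keeps every row from both sides; unmatched rows get NULL for the other side's columns.
Matching on a.venue_id = b.venue_id AND a.grp = b.grp. A NULL in a compared column never satisfies the condition.
Matched pairs: 1; unmatched a rows kept: 5; unmatched b rows kept: 4.

(50, NULL, NULL); (80, NULL, NULL); (120, NULL, NULL); (150, NULL, NULL); (200, 162, 7); (300, NULL, NULL); (NULL, 34, 7); (NULL, 58, NULL); (NULL, 143, 8); (NULL, 171, 5)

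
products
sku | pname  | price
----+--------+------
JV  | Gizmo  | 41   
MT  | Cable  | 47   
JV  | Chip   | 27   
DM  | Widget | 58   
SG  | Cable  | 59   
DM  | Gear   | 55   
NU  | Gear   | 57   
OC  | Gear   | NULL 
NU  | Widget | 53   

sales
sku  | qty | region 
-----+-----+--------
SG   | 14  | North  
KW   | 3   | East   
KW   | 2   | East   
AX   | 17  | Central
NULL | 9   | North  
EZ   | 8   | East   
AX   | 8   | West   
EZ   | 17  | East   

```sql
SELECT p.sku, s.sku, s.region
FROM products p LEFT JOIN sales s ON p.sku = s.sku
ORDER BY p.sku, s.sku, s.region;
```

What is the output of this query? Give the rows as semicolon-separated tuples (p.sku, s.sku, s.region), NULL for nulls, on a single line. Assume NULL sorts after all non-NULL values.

LEFT JOIN keeps every row from `products`; unmatched rows get NULL for `sales`'s columns.
Matching on p.sku = s.sku. A NULL in a compared column never satisfies the condition.
- p row (sku=JV): no match → kept, s columns NULL.
- p row (sku=MT): no match → kept, s columns NULL.
- p row (sku=JV): no match → kept, s columns NULL.
- p row (sku=DM): no match → kept, s columns NULL.
- p row (sku=SG): matches 1 s row(s) → 1 output row(s).
- p row (sku=DM): no match → kept, s columns NULL.
- p row (sku=NU): no match → kept, s columns NULL.
- p row (sku=OC): no match → kept, s columns NULL.
- p row (sku=NU): no match → kept, s columns NULL.
After projecting and ordering:
p.sku | s.sku | s.region
DM | NULL | NULL
DM | NULL | NULL
JV | NULL | NULL
JV | NULL | NULL
MT | NULL | NULL
NU | NULL | NULL
NU | NULL | NULL
OC | NULL | NULL
SG | SG | North

(DM, NULL, NULL); (DM, NULL, NULL); (JV, NULL, NULL); (JV, NULL, NULL); (MT, NULL, NULL); (NU, NULL, NULL); (NU, NULL, NULL); (OC, NULL, NULL); (SG, SG, North)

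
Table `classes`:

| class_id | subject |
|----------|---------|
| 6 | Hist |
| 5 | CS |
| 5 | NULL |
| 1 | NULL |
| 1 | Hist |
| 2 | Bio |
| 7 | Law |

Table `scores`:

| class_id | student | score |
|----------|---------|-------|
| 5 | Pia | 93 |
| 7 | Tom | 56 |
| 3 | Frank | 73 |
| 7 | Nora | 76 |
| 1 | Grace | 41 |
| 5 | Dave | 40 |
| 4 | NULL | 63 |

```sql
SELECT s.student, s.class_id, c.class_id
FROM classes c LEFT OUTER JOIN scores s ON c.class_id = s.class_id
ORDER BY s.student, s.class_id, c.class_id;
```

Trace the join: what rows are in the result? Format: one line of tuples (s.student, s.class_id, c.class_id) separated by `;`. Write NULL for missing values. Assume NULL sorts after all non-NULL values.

LEFT JOIN keeps every row from `classes`; unmatched rows get NULL for `scores`'s columns.
Matching on c.class_id = s.class_id.
- c[0] class_id=6 → no match; kept with NULLs on the s side.
- c[1] class_id=5 → 2 match(es) in s → 2 row(s).
- c[2] class_id=5 → 2 match(es) in s → 2 row(s).
- c[3] class_id=1 → 1 match(es) in s → 1 row(s).
- c[4] class_id=1 → 1 match(es) in s → 1 row(s).
- c[5] class_id=2 → no match; kept with NULLs on the s side.
- c[6] class_id=7 → 2 match(es) in s → 2 row(s).
After projecting and ordering:
s.student | s.class_id | c.class_id
Dave | 5 | 5
Dave | 5 | 5
Grace | 1 | 1
Grace | 1 | 1
Nora | 7 | 7
Pia | 5 | 5
Pia | 5 | 5
Tom | 7 | 7
NULL | NULL | 2
NULL | NULL | 6

(Dave, 5, 5); (Dave, 5, 5); (Grace, 1, 1); (Grace, 1, 1); (Nora, 7, 7); (Pia, 5, 5); (Pia, 5, 5); (Tom, 7, 7); (NULL, NULL, 2); (NULL, NULL, 6)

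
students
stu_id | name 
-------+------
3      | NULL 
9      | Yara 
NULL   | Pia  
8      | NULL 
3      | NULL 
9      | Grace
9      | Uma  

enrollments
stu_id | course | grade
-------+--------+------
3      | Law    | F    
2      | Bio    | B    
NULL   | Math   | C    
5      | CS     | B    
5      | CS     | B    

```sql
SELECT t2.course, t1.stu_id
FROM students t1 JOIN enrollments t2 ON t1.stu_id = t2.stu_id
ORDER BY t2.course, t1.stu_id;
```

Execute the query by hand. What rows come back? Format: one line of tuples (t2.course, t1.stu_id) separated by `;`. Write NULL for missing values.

INNER JOIN keeps only pairs where the ON condition holds.
Matching on t1.stu_id = t2.stu_id. A NULL in a compared column never satisfies the condition.
Matched pairs: 2.

(Law, 3); (Law, 3)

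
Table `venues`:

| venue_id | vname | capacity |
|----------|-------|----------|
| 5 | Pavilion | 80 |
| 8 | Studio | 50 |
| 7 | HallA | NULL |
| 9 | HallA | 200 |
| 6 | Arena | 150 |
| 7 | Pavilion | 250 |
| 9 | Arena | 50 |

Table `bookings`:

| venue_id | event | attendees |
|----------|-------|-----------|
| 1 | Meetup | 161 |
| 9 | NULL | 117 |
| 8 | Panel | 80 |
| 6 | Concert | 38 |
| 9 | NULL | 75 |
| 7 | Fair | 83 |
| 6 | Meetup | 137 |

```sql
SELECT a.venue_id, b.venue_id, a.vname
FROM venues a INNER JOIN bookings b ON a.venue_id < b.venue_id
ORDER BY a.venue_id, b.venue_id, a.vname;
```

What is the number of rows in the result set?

INNER JOIN keeps only pairs where the ON condition holds.
Matching on a.venue_id < b.venue_id.
- venue_id=5: 6 matching b row(s), so 6 row(s) emitted.
- venue_id=8: 2 matching b row(s), so 2 row(s) emitted.
- venue_id=7: 3 matching b row(s), so 3 row(s) emitted.
- venue_id=9: no matching b row, dropped.
- venue_id=6: 4 matching b row(s), so 4 row(s) emitted.
- venue_id=7: 3 matching b row(s), so 3 row(s) emitted.
- venue_id=9: no matching b row, dropped.
Total: 18 rows.

18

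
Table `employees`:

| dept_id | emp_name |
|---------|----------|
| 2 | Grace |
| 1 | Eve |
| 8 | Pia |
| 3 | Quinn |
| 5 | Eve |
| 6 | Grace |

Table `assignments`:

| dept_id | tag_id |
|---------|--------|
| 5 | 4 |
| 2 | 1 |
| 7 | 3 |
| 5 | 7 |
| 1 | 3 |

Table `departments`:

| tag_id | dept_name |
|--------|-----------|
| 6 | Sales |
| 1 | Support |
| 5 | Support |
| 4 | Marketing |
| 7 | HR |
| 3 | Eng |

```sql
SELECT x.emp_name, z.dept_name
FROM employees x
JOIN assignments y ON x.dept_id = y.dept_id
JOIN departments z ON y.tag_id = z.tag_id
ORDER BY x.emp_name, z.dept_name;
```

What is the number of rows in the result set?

Evaluate left to right. First `employees x INNER JOIN assignments y` on dept_id: 4 row(s).
Then INNER JOIN `departments z` on tag_id: keep only rows whose y.tag_id appears in z.
Result: 4 row(s).

4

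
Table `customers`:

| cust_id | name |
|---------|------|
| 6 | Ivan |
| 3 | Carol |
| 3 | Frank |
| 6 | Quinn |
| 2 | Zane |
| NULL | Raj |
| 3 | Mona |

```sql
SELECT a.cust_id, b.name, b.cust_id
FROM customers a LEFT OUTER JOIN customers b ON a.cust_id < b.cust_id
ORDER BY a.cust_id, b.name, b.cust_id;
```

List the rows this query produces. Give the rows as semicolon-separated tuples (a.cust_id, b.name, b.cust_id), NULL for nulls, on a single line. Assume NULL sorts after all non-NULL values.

(2, Carol, 3); (2, Frank, 3); (2, Ivan, 6); (2, Mona, 3); (2, Quinn, 6); (3, Ivan, 6); (3, Ivan, 6); (3, Ivan, 6); (3, Quinn, 6); (3, Quinn, 6); (3, Quinn, 6); (6, NULL, NULL); (6, NULL, NULL); (NULL, NULL, NULL)

LEFT JOIN keeps every row from `customers a`; unmatched rows get NULL for `customers b`'s columns.
Matching on a.cust_id < b.cust_id. A NULL in a compared column never satisfies the condition.
- cust_id=6: no b row matches, row kept with b columns NULL.
- cust_id=3: 2 matching b row(s), so 2 row(s) emitted.
- cust_id=3: 2 matching b row(s), so 2 row(s) emitted.
- cust_id=6: no b row matches, row kept with b columns NULL.
- cust_id=2: 5 matching b row(s), so 5 row(s) emitted.
- cust_id=NULL: no b row matches, row kept with b columns NULL.
- cust_id=3: 2 matching b row(s), so 2 row(s) emitted.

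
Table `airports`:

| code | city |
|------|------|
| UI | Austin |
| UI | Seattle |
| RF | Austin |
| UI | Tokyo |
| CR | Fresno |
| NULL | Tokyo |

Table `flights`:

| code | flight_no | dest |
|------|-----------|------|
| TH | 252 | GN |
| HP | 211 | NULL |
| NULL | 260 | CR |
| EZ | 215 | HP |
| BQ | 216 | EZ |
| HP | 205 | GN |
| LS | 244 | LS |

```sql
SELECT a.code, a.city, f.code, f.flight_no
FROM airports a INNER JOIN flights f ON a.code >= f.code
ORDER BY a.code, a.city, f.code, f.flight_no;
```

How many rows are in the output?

INNER JOIN keeps only pairs where the ON condition holds.
Matching on a.code >= f.code. A NULL in a compared column never satisfies the condition.
- a row (code=UI): matches 6 f row(s) → 6 output row(s).
- a row (code=UI): matches 6 f row(s) → 6 output row(s).
- a row (code=RF): matches 5 f row(s) → 5 output row(s).
- a row (code=UI): matches 6 f row(s) → 6 output row(s).
- a row (code=CR): matches 1 f row(s) → 1 output row(s).
- a row (code=NULL): no match → dropped.
Total: 24 rows.

24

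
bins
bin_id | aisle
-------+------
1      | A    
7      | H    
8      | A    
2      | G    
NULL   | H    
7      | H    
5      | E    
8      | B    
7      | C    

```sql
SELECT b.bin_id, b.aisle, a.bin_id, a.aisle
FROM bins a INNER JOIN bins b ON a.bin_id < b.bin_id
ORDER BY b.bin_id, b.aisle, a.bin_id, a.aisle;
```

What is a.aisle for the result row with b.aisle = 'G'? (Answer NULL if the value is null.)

A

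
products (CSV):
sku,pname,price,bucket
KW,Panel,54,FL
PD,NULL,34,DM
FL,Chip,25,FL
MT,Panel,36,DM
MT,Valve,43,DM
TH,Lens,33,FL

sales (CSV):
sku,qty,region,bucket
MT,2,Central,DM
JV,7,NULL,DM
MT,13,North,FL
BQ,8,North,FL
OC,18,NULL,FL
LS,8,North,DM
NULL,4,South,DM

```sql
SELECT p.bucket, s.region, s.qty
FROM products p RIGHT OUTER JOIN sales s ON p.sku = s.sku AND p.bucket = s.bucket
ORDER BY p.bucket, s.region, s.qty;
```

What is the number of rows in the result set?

RIGHT JOIN keeps every row from `sales`; unmatched rows get NULL for `products`'s columns.
Matching on p.sku = s.sku AND p.bucket = s.bucket. A NULL in a compared column never satisfies the condition.
- p[0] sku=KW, bucket=FL → no match.
- p[1] sku=PD, bucket=DM → no match.
- p[2] sku=FL, bucket=FL → no match.
- p[3] sku=MT, bucket=DM → 1 match(es) in s → 1 row(s).
- p[4] sku=MT, bucket=DM → 1 match(es) in s → 1 row(s).
- p[5] sku=TH, bucket=FL → no match.
- 6 row(s) from s found no p partner → padded with NULL.
Total: 2 matched + 6 padded = 8 rows.

8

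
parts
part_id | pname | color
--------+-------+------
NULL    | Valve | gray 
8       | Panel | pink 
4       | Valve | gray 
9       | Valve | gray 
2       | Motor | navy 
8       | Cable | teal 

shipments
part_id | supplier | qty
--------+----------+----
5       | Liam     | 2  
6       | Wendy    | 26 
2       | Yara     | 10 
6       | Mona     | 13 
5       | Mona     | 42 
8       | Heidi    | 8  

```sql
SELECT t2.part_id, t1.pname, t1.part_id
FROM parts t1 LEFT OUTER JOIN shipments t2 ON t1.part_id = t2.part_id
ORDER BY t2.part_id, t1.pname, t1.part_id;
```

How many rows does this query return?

6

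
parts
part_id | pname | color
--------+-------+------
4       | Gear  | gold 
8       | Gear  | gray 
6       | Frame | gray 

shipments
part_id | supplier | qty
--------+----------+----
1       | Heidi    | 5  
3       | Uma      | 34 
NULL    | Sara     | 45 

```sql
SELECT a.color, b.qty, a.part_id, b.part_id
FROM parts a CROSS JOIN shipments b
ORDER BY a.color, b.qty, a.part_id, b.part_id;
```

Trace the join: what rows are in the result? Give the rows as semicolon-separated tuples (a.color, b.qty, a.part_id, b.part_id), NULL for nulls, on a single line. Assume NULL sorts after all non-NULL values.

CROSS JOIN pairs every row of `parts` with every row of `shipments`: 3 × 3 = 9 rows.

(gold, 5, 4, 1); (gold, 34, 4, 3); (gold, 45, 4, NULL); (gray, 5, 6, 1); (gray, 5, 8, 1); (gray, 34, 6, 3); (gray, 34, 8, 3); (gray, 45, 6, NULL); (gray, 45, 8, NULL)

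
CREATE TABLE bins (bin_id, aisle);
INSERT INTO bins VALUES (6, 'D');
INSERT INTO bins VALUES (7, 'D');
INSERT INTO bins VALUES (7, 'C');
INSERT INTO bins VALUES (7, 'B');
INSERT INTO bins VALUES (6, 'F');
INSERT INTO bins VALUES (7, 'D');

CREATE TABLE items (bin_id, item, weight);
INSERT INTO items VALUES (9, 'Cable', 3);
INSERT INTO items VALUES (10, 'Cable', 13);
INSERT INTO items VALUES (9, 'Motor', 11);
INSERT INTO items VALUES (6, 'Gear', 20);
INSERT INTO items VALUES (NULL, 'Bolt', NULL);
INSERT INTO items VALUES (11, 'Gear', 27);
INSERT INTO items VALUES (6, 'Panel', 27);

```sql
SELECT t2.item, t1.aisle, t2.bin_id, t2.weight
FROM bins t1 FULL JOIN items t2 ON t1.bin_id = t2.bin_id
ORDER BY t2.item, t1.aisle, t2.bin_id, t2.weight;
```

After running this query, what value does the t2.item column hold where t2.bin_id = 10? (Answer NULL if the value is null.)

Cable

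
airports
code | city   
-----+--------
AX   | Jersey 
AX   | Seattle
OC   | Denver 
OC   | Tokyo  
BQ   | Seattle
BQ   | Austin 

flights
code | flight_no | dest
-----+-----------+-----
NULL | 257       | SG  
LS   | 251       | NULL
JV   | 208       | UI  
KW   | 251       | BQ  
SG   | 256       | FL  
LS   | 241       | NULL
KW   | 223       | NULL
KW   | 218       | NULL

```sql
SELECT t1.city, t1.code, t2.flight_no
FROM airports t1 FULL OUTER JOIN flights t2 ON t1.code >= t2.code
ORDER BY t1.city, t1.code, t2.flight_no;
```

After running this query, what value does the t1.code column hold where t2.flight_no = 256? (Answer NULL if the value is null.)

FULL OUTER JOIN keeps every row from both sides; unmatched rows get NULL for the other side's columns.
Matching on t1.code >= t2.code. A NULL in a compared column never satisfies the condition.
- t1 (code=AX) has no partner → padded with NULL.
- t1 (code=AX) has no partner → padded with NULL.
- t1 (code=OC) pairs with 6 row(s) of t2.
- t1 (code=OC) pairs with 6 row(s) of t2.
- t1 (code=BQ) has no partner → padded with NULL.
- t1 (code=BQ) has no partner → padded with NULL.
- 2 row(s) from t2 found no t1 partner → padded with NULL.

NULL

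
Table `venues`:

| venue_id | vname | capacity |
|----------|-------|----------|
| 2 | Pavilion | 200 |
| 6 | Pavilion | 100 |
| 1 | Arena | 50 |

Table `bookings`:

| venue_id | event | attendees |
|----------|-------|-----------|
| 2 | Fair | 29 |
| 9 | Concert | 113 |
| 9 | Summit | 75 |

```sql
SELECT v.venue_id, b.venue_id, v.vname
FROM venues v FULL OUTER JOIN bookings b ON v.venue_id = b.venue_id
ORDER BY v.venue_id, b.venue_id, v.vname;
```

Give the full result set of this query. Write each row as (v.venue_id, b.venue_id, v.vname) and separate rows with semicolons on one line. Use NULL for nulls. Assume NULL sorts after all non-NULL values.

(1, NULL, Arena); (2, 2, Pavilion); (6, NULL, Pavilion); (NULL, 9, NULL); (NULL, 9, NULL)

FULL OUTER JOIN keeps every row from both sides; unmatched rows get NULL for the other side's columns.
Matching on v.venue_id = b.venue_id.
- venue_id=2: 1 matching b row(s), so 1 row(s) emitted.
- venue_id=6: no b row matches, row kept with b columns NULL.
- venue_id=1: no b row matches, row kept with b columns NULL.
- 2 row(s) from b found no v partner → padded with NULL.
After projecting and ordering:
v.venue_id | b.venue_id | v.vname
1 | NULL | Arena
2 | 2 | Pavilion
6 | NULL | Pavilion
NULL | 9 | NULL
NULL | 9 | NULL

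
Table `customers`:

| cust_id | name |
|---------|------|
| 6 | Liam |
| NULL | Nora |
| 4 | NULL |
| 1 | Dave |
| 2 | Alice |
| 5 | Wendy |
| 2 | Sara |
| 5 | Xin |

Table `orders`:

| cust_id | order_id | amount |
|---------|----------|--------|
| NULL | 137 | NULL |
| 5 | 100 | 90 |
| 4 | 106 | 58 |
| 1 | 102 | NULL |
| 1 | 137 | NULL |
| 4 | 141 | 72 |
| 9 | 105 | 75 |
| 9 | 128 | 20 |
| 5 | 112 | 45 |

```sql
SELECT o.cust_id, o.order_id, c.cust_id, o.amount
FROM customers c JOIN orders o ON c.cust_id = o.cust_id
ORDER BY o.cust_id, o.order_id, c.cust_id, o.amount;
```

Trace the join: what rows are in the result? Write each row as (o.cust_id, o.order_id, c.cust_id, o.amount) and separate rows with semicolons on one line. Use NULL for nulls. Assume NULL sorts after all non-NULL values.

INNER JOIN keeps only pairs where the ON condition holds.
Matching on c.cust_id = o.cust_id. A NULL in a compared column never satisfies the condition.
- c[0] cust_id=6 → no match; dropped.
- c[1] cust_id=NULL → no match; dropped.
- c[2] cust_id=4 → 2 match(es) in o → 2 row(s).
- c[3] cust_id=1 → 2 match(es) in o → 2 row(s).
- c[4] cust_id=2 → no match; dropped.
- c[5] cust_id=5 → 2 match(es) in o → 2 row(s).
- c[6] cust_id=2 → no match; dropped.
- c[7] cust_id=5 → 2 match(es) in o → 2 row(s).
After projecting and ordering:
o.cust_id | o.order_id | c.cust_id | o.amount
1 | 102 | 1 | NULL
1 | 137 | 1 | NULL
4 | 106 | 4 | 58
4 | 141 | 4 | 72
5 | 100 | 5 | 90
5 | 100 | 5 | 90
5 | 112 | 5 | 45
5 | 112 | 5 | 45

(1, 102, 1, NULL); (1, 137, 1, NULL); (4, 106, 4, 58); (4, 141, 4, 72); (5, 100, 5, 90); (5, 100, 5, 90); (5, 112, 5, 45); (5, 112, 5, 45)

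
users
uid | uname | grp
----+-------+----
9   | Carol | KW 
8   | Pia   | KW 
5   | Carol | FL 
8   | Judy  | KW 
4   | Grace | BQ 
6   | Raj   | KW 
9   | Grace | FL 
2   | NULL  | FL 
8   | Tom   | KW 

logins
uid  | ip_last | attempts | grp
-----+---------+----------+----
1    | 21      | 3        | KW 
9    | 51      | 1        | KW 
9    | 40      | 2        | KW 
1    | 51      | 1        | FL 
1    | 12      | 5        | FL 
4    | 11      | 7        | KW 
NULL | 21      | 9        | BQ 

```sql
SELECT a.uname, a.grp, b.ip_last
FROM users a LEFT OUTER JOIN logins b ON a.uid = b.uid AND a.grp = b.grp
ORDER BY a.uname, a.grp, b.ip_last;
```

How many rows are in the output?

LEFT JOIN keeps every row from `users`; unmatched rows get NULL for `logins`'s columns.
Matching on a.uid = b.uid AND a.grp = b.grp. A NULL in a compared column never satisfies the condition.
Matched pairs: 2; unmatched a rows kept: 8.
Total: 2 matched + 8 padded = 10 rows.

10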